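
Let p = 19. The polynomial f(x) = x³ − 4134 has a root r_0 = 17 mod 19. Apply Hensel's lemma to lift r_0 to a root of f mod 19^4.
r_3 = 70678 (mod 130321)

Hensel: r_{i+1} = r_i − f(r_i)/f′(r_i) mod 19^{i+2}, where f′(x) = 3x². Iterate:
  r_0 = 17 (mod 19)
  r_1 = 283 (mod 361)
  r_2 = 2088 (mod 6859)
  r_3 = 70678 (mod 130321)
Final: r = 70678 with f(r) ≡ 0 mod 19^4.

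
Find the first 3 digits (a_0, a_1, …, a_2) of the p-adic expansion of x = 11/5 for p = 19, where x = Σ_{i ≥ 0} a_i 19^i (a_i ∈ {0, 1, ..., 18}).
(a_0, …, a_2) = (6, 15, 3)

v_19(11/5) = 0 (numerator and denominator both coprime to 19), so x ∈ ℤ_19^×. Compute digits iteratively via a_i = x_i mod 19, x_{i+1} = (x_i − a_i)/19, with x_0 = x:
  x_0 = 11/5;  a_0 = 6;  x_1 = (x_0 − 6)/19 = -1/5
  x_1 = -1/5;  a_1 = 15;  x_2 = (x_1 − 15)/19 = -4/5
  x_2 = -4/5;  a_2 = 3;  x_3 = (x_2 − 3)/19 = -1/5
Digits: (6, 15, 3).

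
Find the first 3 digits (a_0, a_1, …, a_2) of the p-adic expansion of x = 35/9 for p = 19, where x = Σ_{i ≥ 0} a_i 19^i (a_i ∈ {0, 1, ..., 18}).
(a_0, …, a_2) = (6, 2, 2)

v_19(35/9) = 0 (numerator and denominator both coprime to 19), so x ∈ ℤ_19^×. Compute digits iteratively via a_i = x_i mod 19, x_{i+1} = (x_i − a_i)/19, with x_0 = x:
  x_0 = 35/9;  a_0 = 6;  x_1 = (x_0 − 6)/19 = -1/9
  x_1 = -1/9;  a_1 = 2;  x_2 = (x_1 − 2)/19 = -1/9
  x_2 = -1/9;  a_2 = 2;  x_3 = (x_2 − 2)/19 = -1/9
Digits: (6, 2, 2).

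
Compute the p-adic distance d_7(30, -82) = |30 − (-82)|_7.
d_7(30, -82) = 1/7

Step 1 — x − y = 30 − (-82) = 112. Step 2 — v_7(112) = 1 (factor: 112 = (7^1 · 16); the sign does not affect v_p). Step 3 — |x − y|_7 = 7^{-1} = 1/7.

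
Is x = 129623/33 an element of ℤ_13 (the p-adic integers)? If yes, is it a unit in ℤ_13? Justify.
x ∈ ℤ_13 but not a unit; v_13(x) = 3 > 0

ℤ_13 = {x ∈ ℚ_13 : v_13(x) ≥ 0} and ℤ_13^× = {x ∈ ℤ_13 : v_13(x) = 0}. Here v_13(129623/33) = v_13(num) − v_13(den) = 3; compare against these criteria.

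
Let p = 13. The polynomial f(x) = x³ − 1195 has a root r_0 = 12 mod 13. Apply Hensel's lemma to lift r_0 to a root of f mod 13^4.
r_3 = 17016 (mod 28561)

Hensel: r_{i+1} = r_i − f(r_i)/f′(r_i) mod 13^{i+2}, where f′(x) = 3x². Iterate:
  r_0 = 12 (mod 13)
  r_1 = 116 (mod 169)
  r_2 = 1637 (mod 2197)
  r_3 = 17016 (mod 28561)
Final: r = 17016 with f(r) ≡ 0 mod 13^4.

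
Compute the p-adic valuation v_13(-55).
v_13(-55) = 0

v_13(n) is the largest exponent k such that 13^k divides n. Factor out: -55 = -13^0 · 55. (Sign doesn't affect v_p.) So v_13(-55) = 0.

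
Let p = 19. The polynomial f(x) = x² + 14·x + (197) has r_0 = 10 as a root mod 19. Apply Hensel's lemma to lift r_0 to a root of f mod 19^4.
r_3 = 7249 (mod 130321)

Hensel: r_{i+1} = r_i − f(r_i)·(f′(r_i))^{-1} mod 19^{i+2}, f′(x) = 2x + 14. Iterate:
  r_0 = 10 (mod 19)
  r_1 = 29 (mod 361)
  r_2 = 390 (mod 6859)
  r_3 = 7249 (mod 130321)
Final: r = 7249 satisfies f(r) ≡ 0 mod 19^4.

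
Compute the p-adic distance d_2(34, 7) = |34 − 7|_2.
d_2(34, 7) = 1

Step 1 — x − y = 34 − 7 = 27. Step 2 — v_2(27) = 0 (factor: 27 = (2^0 · 27); the sign does not affect v_p). Step 3 — |x − y|_2 = 2^{0} = 1.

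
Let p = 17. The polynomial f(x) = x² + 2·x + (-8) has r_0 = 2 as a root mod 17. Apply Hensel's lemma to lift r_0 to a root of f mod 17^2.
r_1 = 2 (mod 289)

Hensel: r_{i+1} = r_i − f(r_i)·(f′(r_i))^{-1} mod 17^{i+2}, f′(x) = 2x + 2. Iterate:
  r_0 = 2 (mod 17)
  r_1 = 2 (mod 289)
Final: r = 2 satisfies f(r) ≡ 0 mod 17^2.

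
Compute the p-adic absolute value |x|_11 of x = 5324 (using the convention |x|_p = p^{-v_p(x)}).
|5324|_11 = 1/1331

Step 1 — compute v_11(x) by factoring powers of 11 out of the numerator and denominator: v_11(5324) = 3. Step 2 — apply |x|_p = p^{-v_p(x)} = 11^{-3} = 1/1331.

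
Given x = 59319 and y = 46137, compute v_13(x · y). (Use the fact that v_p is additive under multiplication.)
v_13(2736800703) = 6

v_p(x) = 3 (factor: 59319 = 13^3 · 27); v_p(y) = 3 (factor: 46137 = 13^3 · 21). Additivity: v_p(xy) = v_p(x) + v_p(y) = 3 + 3 = 6. (Direct check: xy = 2736800703 = 13^6 · (567).)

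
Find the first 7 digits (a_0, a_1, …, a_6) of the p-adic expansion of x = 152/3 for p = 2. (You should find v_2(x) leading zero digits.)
(a_0, …, a_6) = (0, 0, 0, 1, 0, 0, 0)

v_2(152/3) = 3, so a_0 = ... = a_2 = 0. Factor out: x = 2^3 · u with u = 19/3 a unit in ℤ_2. Expand u iteratively via a_{v+i} = u_i mod 2, u_{i+1} = (u_i − a_{v+i})/2:
  u_0 = 19/3;  a_3 = 1;  u_1 = (u_0 − 1)/2 = 8/3
  u_1 = 8/3;  a_4 = 0;  u_2 = (u_1 − 0)/2 = 4/3
  u_2 = 4/3;  a_5 = 0;  u_3 = (u_2 − 0)/2 = 2/3
  u_3 = 2/3;  a_6 = 0;  u_4 = (u_3 − 0)/2 = 1/3
Digits: (0, 0, 0, 1, 0, 0, 0).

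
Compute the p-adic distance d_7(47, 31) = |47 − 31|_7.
d_7(47, 31) = 1

Step 1 — x − y = 47 − 31 = 16. Step 2 — v_7(16) = 0 (factor: 16 = (7^0 · 16); the sign does not affect v_p). Step 3 — |x − y|_7 = 7^{0} = 1.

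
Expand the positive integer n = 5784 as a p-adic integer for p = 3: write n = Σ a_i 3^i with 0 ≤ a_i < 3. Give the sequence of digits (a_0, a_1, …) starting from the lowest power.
(a_0, a_1, …) = (0, 2, 0, 1, 2, 2, 1, 2)

Repeated division by 3 gives the digits low-to-high: 5784 = 2·3^1 + 1·3^3 + 2·3^4 + 2·3^5 + 1·3^6 + 2·3^7. Digit sequence: (0, 2, 0, 1, 2, 2, 1, 2).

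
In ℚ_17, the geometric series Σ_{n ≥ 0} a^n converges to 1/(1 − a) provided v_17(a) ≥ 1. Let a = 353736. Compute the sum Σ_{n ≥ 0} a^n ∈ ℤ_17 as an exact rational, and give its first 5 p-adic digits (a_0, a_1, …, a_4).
Σ a^n = 1/(1 − a) = -1/353735;  first 5 digits = (1, 0, 0, 4, 4)

v_17(a) = 3 ≥ 1, so the series converges in ℤ_17 to 1/(1 − a) = 1/(1 − 353736) = -1/353735. Expand this rational in ℤ_17: compute digits iteratively via d_i = x_i mod 17, x_{i+1} = (x_i − d_i)/17. The first 5 digits are (1, 0, 0, 4, 4).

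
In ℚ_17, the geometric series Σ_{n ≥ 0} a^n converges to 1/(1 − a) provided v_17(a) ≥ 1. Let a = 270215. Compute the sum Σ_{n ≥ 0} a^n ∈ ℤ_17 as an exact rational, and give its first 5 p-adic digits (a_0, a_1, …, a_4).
Σ a^n = 1/(1 − a) = -1/270214;  first 5 digits = (1, 0, 0, 4, 3)

v_17(a) = 3 ≥ 1, so the series converges in ℤ_17 to 1/(1 − a) = 1/(1 − 270215) = -1/270214. Expand this rational in ℤ_17: compute digits iteratively via d_i = x_i mod 17, x_{i+1} = (x_i − d_i)/17. The first 5 digits are (1, 0, 0, 4, 3).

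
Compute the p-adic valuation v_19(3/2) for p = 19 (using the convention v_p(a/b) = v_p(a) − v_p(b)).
v_19(3/2) = 0

Factor powers of 19 from the numerator and denominator of the reduced fraction: 3 = 19^0 · 3 and 2 = 19^0 · 2. Apply v_p(a/b) = v_p(a) − v_p(b): v_19(3/2) = 0 − 0 = 0.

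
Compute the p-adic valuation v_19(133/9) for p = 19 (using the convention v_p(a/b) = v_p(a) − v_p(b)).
v_19(133/9) = 1

Factor powers of 19 from the numerator and denominator of the reduced fraction: 133 = 19^1 · 7 and 9 = 19^0 · 9. Apply v_p(a/b) = v_p(a) − v_p(b): v_19(133/9) = 1 − 0 = 1.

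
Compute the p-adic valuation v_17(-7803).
v_17(-7803) = 2

v_17(n) is the largest exponent k such that 17^k divides n. Factor out: -7803 = -17^2 · 27. (Sign doesn't affect v_p.) So v_17(-7803) = 2.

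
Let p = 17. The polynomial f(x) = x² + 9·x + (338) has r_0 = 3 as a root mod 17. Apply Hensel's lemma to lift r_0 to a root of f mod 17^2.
r_1 = 190 (mod 289)

Hensel: r_{i+1} = r_i − f(r_i)·(f′(r_i))^{-1} mod 17^{i+2}, f′(x) = 2x + 9. Iterate:
  r_0 = 3 (mod 17)
  r_1 = 190 (mod 289)
Final: r = 190 satisfies f(r) ≡ 0 mod 17^2.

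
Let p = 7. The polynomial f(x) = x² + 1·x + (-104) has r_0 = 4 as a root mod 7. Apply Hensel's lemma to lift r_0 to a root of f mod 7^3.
r_2 = 46 (mod 343)

Hensel: r_{i+1} = r_i − f(r_i)·(f′(r_i))^{-1} mod 7^{i+2}, f′(x) = 2x + 1. Iterate:
  r_0 = 4 (mod 7)
  r_1 = 46 (mod 49)
  r_2 = 46 (mod 343)
Final: r = 46 satisfies f(r) ≡ 0 mod 7^3.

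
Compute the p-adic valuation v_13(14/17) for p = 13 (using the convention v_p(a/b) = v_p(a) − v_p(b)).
v_13(14/17) = 0

Factor powers of 13 from the numerator and denominator of the reduced fraction: 14 = 13^0 · 14 and 17 = 13^0 · 17. Apply v_p(a/b) = v_p(a) − v_p(b): v_13(14/17) = 0 − 0 = 0.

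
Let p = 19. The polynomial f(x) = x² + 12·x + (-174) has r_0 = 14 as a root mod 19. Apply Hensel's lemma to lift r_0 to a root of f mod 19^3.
r_2 = 641 (mod 6859)

Hensel: r_{i+1} = r_i − f(r_i)·(f′(r_i))^{-1} mod 19^{i+2}, f′(x) = 2x + 12. Iterate:
  r_0 = 14 (mod 19)
  r_1 = 280 (mod 361)
  r_2 = 641 (mod 6859)
Final: r = 641 satisfies f(r) ≡ 0 mod 19^3.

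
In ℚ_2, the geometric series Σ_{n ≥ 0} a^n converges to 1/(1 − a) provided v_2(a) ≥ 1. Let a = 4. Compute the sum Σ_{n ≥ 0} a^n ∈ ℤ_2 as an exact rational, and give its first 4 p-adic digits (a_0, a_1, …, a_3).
Σ a^n = 1/(1 − a) = -1/3;  first 4 digits = (1, 0, 1, 0)

v_2(a) = 2 ≥ 1, so the series converges in ℤ_2 to 1/(1 − a) = 1/(1 − 4) = -1/3. Expand this rational in ℤ_2: compute digits iteratively via d_i = x_i mod 2, x_{i+1} = (x_i − d_i)/2. The first 4 digits are (1, 0, 1, 0).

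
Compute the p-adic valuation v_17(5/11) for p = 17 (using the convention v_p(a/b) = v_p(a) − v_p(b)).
v_17(5/11) = 0

Factor powers of 17 from the numerator and denominator of the reduced fraction: 5 = 17^0 · 5 and 11 = 17^0 · 11. Apply v_p(a/b) = v_p(a) − v_p(b): v_17(5/11) = 0 − 0 = 0.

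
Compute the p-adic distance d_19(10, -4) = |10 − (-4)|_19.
d_19(10, -4) = 1

Step 1 — x − y = 10 − (-4) = 14. Step 2 — v_19(14) = 0 (factor: 14 = (19^0 · 14); the sign does not affect v_p). Step 3 — |x − y|_19 = 19^{0} = 1.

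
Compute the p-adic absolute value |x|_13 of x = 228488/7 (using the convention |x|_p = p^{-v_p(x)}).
|228488/7|_13 = 1/28561

Step 1 — compute v_13(x) by factoring powers of 13 out of the numerator and denominator: v_13(228488/7) = 4. Step 2 — apply |x|_p = p^{-v_p(x)} = 13^{-4} = 1/28561.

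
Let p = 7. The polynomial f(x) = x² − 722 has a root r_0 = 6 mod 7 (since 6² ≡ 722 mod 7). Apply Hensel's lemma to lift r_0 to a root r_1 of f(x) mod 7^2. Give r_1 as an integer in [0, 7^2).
r_1 = 6 (mod 49)

Hensel's recurrence: r_{i+1} = r_i − f(r_i)·(f′(r_i))^{-1} mod 7^{i+2}, with f′(x) = 2x. Iterate:
  r_0 = 6 (mod 7)
  r_1 = 6 (mod 49)
Final: r_1 = 6, and one checks f(r_1) ≡ 0 mod 7^2.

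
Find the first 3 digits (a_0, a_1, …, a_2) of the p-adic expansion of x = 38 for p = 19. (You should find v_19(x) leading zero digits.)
(a_0, …, a_2) = (0, 2, 0)

v_19(38) = 1, so a_0 = ... = a_0 = 0. Factor out: x = 19^1 · u with u = 2 a unit in ℤ_19. Expand u iteratively via a_{v+i} = u_i mod 19, u_{i+1} = (u_i − a_{v+i})/19:
  u_0 = 2;  a_1 = 2;  u_1 = (u_0 − 2)/19 = 0
  u_1 = 0;  a_2 = 0;  u_2 = (u_1 − 0)/19 = 0
Digits: (0, 2, 0).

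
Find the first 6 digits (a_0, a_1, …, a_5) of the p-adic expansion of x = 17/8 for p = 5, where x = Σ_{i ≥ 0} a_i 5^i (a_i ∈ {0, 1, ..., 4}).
(a_0, …, a_5) = (4, 4, 1, 4, 1, 4)

v_5(17/8) = 0 (numerator and denominator both coprime to 5), so x ∈ ℤ_5^×. Compute digits iteratively via a_i = x_i mod 5, x_{i+1} = (x_i − a_i)/5, with x_0 = x:
  x_0 = 17/8;  a_0 = 4;  x_1 = (x_0 − 4)/5 = -3/8
  x_1 = -3/8;  a_1 = 4;  x_2 = (x_1 − 4)/5 = -7/8
  x_2 = -7/8;  a_2 = 1;  x_3 = (x_2 − 1)/5 = -3/8
  x_3 = -3/8;  a_3 = 4;  x_4 = (x_3 − 4)/5 = -7/8
  x_4 = -7/8;  a_4 = 1;  x_5 = (x_4 − 1)/5 = -3/8
  x_5 = -3/8;  a_5 = 4;  x_6 = (x_5 − 4)/5 = -7/8
Digits: (4, 4, 1, 4, 1, 4).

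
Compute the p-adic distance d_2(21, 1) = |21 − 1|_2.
d_2(21, 1) = 1/4

Step 1 — x − y = 21 − 1 = 20. Step 2 — v_2(20) = 2 (factor: 20 = (2^2 · 5); the sign does not affect v_p). Step 3 — |x − y|_2 = 2^{-2} = 1/4.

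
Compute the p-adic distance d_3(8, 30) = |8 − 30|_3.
d_3(8, 30) = 1

Step 1 — x − y = 8 − 30 = -22. Step 2 — v_3(-22) = 0 (factor: -22 = −(3^0 · 22); the sign does not affect v_p). Step 3 — |x − y|_3 = 3^{0} = 1.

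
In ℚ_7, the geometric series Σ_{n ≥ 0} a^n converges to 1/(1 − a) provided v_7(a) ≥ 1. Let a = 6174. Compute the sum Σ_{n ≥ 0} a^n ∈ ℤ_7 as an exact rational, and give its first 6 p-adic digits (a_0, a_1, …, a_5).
Σ a^n = 1/(1 − a) = -1/6173;  first 6 digits = (1, 0, 0, 4, 2, 0)

v_7(a) = 3 ≥ 1, so the series converges in ℤ_7 to 1/(1 − a) = 1/(1 − 6174) = -1/6173. Expand this rational in ℤ_7: compute digits iteratively via d_i = x_i mod 7, x_{i+1} = (x_i − d_i)/7. The first 6 digits are (1, 0, 0, 4, 2, 0).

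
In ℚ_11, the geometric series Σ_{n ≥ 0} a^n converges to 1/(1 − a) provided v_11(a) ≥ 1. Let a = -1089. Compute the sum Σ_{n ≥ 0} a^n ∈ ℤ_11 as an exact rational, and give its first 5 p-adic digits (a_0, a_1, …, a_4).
Σ a^n = 1/(1 − a) = 1/1090;  first 5 digits = (1, 0, 2, 10, 3)

v_11(a) = 2 ≥ 1, so the series converges in ℤ_11 to 1/(1 − a) = 1/(1 − (-1089)) = 1/1090. Expand this rational in ℤ_11: compute digits iteratively via d_i = x_i mod 11, x_{i+1} = (x_i − d_i)/11. The first 5 digits are (1, 0, 2, 10, 3).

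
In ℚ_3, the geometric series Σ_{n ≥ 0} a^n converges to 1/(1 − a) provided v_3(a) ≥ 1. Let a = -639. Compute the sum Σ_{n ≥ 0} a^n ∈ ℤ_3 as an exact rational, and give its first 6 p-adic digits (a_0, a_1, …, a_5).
Σ a^n = 1/(1 − a) = 1/640;  first 6 digits = (1, 0, 1, 0, 2, 0)

v_3(a) = 2 ≥ 1, so the series converges in ℤ_3 to 1/(1 − a) = 1/(1 − (-639)) = 1/640. Expand this rational in ℤ_3: compute digits iteratively via d_i = x_i mod 3, x_{i+1} = (x_i − d_i)/3. The first 6 digits are (1, 0, 1, 0, 2, 0).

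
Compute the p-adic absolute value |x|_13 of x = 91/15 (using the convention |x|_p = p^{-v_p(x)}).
|91/15|_13 = 1/13

Step 1 — compute v_13(x) by factoring powers of 13 out of the numerator and denominator: v_13(91/15) = 1. Step 2 — apply |x|_p = p^{-v_p(x)} = 13^{-1} = 1/13.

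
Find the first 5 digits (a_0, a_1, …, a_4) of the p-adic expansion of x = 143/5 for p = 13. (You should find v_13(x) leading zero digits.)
(a_0, …, a_4) = (0, 10, 2, 5, 10)

v_13(143/5) = 1, so a_0 = ... = a_0 = 0. Factor out: x = 13^1 · u with u = 11/5 a unit in ℤ_13. Expand u iteratively via a_{v+i} = u_i mod 13, u_{i+1} = (u_i − a_{v+i})/13:
  u_0 = 11/5;  a_1 = 10;  u_1 = (u_0 − 10)/13 = -3/5
  u_1 = -3/5;  a_2 = 2;  u_2 = (u_1 − 2)/13 = -1/5
  u_2 = -1/5;  a_3 = 5;  u_3 = (u_2 − 5)/13 = -2/5
  u_3 = -2/5;  a_4 = 10;  u_4 = (u_3 − 10)/13 = -4/5
Digits: (0, 10, 2, 5, 10).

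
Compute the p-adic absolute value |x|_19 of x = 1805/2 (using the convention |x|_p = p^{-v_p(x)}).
|1805/2|_19 = 1/361

Step 1 — compute v_19(x) by factoring powers of 19 out of the numerator and denominator: v_19(1805/2) = 2. Step 2 — apply |x|_p = p^{-v_p(x)} = 19^{-2} = 1/361.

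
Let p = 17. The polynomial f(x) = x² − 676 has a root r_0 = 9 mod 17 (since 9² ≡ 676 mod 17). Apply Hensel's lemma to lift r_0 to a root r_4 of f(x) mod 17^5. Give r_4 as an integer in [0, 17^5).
r_4 = 26 (mod 1419857)

Hensel's recurrence: r_{i+1} = r_i − f(r_i)·(f′(r_i))^{-1} mod 17^{i+2}, with f′(x) = 2x. Iterate:
  r_0 = 9 (mod 17)
  r_1 = 26 (mod 289)
  r_2 = 26 (mod 4913)
  r_3 = 26 (mod 83521)
  r_4 = 26 (mod 1419857)
Final: r_4 = 26, and one checks f(r_4) ≡ 0 mod 17^5.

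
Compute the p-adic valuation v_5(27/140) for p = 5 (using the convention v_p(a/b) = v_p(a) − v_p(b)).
v_5(27/140) = -1

Factor powers of 5 from the numerator and denominator of the reduced fraction: 27 = 5^0 · 27 and 140 = 5^1 · 28. Apply v_p(a/b) = v_p(a) − v_p(b): v_5(27/140) = 0 − 1 = -1.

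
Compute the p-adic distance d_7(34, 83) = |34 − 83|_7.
d_7(34, 83) = 1/49

Step 1 — x − y = 34 − 83 = -49. Step 2 — v_7(-49) = 2 (factor: -49 = −(7^2 · 1); the sign does not affect v_p). Step 3 — |x − y|_7 = 7^{-2} = 1/49.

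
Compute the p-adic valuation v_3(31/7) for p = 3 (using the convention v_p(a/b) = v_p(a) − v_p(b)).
v_3(31/7) = 0

Factor powers of 3 from the numerator and denominator of the reduced fraction: 31 = 3^0 · 31 and 7 = 3^0 · 7. Apply v_p(a/b) = v_p(a) − v_p(b): v_3(31/7) = 0 − 0 = 0.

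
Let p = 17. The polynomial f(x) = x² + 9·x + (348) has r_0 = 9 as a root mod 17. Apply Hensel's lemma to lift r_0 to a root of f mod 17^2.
r_1 = 247 (mod 289)

Hensel: r_{i+1} = r_i − f(r_i)·(f′(r_i))^{-1} mod 17^{i+2}, f′(x) = 2x + 9. Iterate:
  r_0 = 9 (mod 17)
  r_1 = 247 (mod 289)
Final: r = 247 satisfies f(r) ≡ 0 mod 17^2.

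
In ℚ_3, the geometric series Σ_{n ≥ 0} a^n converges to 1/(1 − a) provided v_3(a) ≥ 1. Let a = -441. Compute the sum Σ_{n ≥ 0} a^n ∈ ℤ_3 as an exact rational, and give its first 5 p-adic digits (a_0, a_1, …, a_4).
Σ a^n = 1/(1 − a) = 1/442;  first 5 digits = (1, 0, 2, 1, 1)

v_3(a) = 2 ≥ 1, so the series converges in ℤ_3 to 1/(1 − a) = 1/(1 − (-441)) = 1/442. Expand this rational in ℤ_3: compute digits iteratively via d_i = x_i mod 3, x_{i+1} = (x_i − d_i)/3. The first 5 digits are (1, 0, 2, 1, 1).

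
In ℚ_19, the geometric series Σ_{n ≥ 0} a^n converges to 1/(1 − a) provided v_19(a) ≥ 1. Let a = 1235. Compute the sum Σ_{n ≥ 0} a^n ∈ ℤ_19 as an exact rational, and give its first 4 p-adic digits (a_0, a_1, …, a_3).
Σ a^n = 1/(1 − a) = -1/1234;  first 4 digits = (1, 8, 10, 12)

v_19(a) = 1 ≥ 1, so the series converges in ℤ_19 to 1/(1 − a) = 1/(1 − 1235) = -1/1234. Expand this rational in ℤ_19: compute digits iteratively via d_i = x_i mod 19, x_{i+1} = (x_i − d_i)/19. The first 4 digits are (1, 8, 10, 12).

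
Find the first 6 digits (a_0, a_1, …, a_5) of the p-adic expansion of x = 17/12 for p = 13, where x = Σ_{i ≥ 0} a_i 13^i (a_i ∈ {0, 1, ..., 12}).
(a_0, …, a_5) = (9, 7, 7, 7, 7, 7)

v_13(17/12) = 0 (numerator and denominator both coprime to 13), so x ∈ ℤ_13^×. Compute digits iteratively via a_i = x_i mod 13, x_{i+1} = (x_i − a_i)/13, with x_0 = x:
  x_0 = 17/12;  a_0 = 9;  x_1 = (x_0 − 9)/13 = -7/12
  x_1 = -7/12;  a_1 = 7;  x_2 = (x_1 − 7)/13 = -7/12
  x_2 = -7/12;  a_2 = 7;  x_3 = (x_2 − 7)/13 = -7/12
  x_3 = -7/12;  a_3 = 7;  x_4 = (x_3 − 7)/13 = -7/12
  x_4 = -7/12;  a_4 = 7;  x_5 = (x_4 − 7)/13 = -7/12
  x_5 = -7/12;  a_5 = 7;  x_6 = (x_5 − 7)/13 = -7/12
Digits: (9, 7, 7, 7, 7, 7).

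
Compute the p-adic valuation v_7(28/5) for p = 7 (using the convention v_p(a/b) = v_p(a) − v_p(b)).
v_7(28/5) = 1

Factor powers of 7 from the numerator and denominator of the reduced fraction: 28 = 7^1 · 4 and 5 = 7^0 · 5. Apply v_p(a/b) = v_p(a) − v_p(b): v_7(28/5) = 1 − 0 = 1.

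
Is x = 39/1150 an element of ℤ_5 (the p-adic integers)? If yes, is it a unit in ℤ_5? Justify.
x ∉ ℤ_5 (v_5(x) = -2 < 0)

ℤ_5 = {x ∈ ℚ_5 : v_5(x) ≥ 0} and ℤ_5^× = {x ∈ ℤ_5 : v_5(x) = 0}. Here v_5(39/1150) = v_5(num) − v_5(den) = -2; compare against these criteria.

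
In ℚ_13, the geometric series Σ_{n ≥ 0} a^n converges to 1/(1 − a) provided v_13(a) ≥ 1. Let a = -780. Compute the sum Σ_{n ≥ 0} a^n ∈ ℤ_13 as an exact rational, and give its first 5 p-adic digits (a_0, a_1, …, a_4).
Σ a^n = 1/(1 − a) = 1/781;  first 5 digits = (1, 5, 7, 11, 7)

v_13(a) = 1 ≥ 1, so the series converges in ℤ_13 to 1/(1 − a) = 1/(1 − (-780)) = 1/781. Expand this rational in ℤ_13: compute digits iteratively via d_i = x_i mod 13, x_{i+1} = (x_i − d_i)/13. The first 5 digits are (1, 5, 7, 11, 7).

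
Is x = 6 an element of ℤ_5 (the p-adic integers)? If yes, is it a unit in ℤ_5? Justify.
x ∈ ℤ_5^× (unit); v_5(x) = 0

ℤ_5 = {x ∈ ℚ_5 : v_5(x) ≥ 0} and ℤ_5^× = {x ∈ ℤ_5 : v_5(x) = 0}. Here v_5(6) = v_5(num) − v_5(den) = 0; compare against these criteria.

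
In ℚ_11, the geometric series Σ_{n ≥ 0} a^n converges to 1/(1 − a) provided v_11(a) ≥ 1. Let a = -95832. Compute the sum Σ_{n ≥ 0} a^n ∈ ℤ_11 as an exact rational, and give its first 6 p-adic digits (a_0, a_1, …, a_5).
Σ a^n = 1/(1 − a) = 1/95833;  first 6 digits = (1, 0, 0, 5, 4, 10)

v_11(a) = 3 ≥ 1, so the series converges in ℤ_11 to 1/(1 − a) = 1/(1 − (-95832)) = 1/95833. Expand this rational in ℤ_11: compute digits iteratively via d_i = x_i mod 11, x_{i+1} = (x_i − d_i)/11. The first 6 digits are (1, 0, 0, 5, 4, 10).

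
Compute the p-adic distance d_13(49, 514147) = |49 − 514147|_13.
d_13(49, 514147) = 1/28561

Step 1 — x − y = 49 − 514147 = -514098. Step 2 — v_13(-514098) = 4 (factor: -514098 = −(13^4 · 18); the sign does not affect v_p). Step 3 — |x − y|_13 = 13^{-4} = 1/28561.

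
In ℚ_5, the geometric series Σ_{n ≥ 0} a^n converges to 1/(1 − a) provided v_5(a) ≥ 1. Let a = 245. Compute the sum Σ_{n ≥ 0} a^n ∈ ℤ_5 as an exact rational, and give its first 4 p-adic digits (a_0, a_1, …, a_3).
Σ a^n = 1/(1 − a) = -1/244;  first 4 digits = (1, 4, 0, 1)

v_5(a) = 1 ≥ 1, so the series converges in ℤ_5 to 1/(1 − a) = 1/(1 − 245) = -1/244. Expand this rational in ℤ_5: compute digits iteratively via d_i = x_i mod 5, x_{i+1} = (x_i − d_i)/5. The first 4 digits are (1, 4, 0, 1).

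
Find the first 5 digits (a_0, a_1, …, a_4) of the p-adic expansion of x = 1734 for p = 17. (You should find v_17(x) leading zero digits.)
(a_0, …, a_4) = (0, 0, 6, 0, 0)

v_17(1734) = 2, so a_0 = ... = a_1 = 0. Factor out: x = 17^2 · u with u = 6 a unit in ℤ_17. Expand u iteratively via a_{v+i} = u_i mod 17, u_{i+1} = (u_i − a_{v+i})/17:
  u_0 = 6;  a_2 = 6;  u_1 = (u_0 − 6)/17 = 0
  u_1 = 0;  a_3 = 0;  u_2 = (u_1 − 0)/17 = 0
  u_2 = 0;  a_4 = 0;  u_3 = (u_2 − 0)/17 = 0
Digits: (0, 0, 6, 0, 0).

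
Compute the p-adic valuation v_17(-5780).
v_17(-5780) = 2

v_17(n) is the largest exponent k such that 17^k divides n. Factor out: -5780 = -17^2 · 20. (Sign doesn't affect v_p.) So v_17(-5780) = 2.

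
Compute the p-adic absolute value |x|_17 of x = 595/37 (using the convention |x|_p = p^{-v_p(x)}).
|595/37|_17 = 1/17

Step 1 — compute v_17(x) by factoring powers of 17 out of the numerator and denominator: v_17(595/37) = 1. Step 2 — apply |x|_p = p^{-v_p(x)} = 17^{-1} = 1/17.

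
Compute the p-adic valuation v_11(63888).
v_11(63888) = 3

v_11(n) is the largest exponent k such that 11^k divides n. Factor out: 63888 = 11^3 · 48. (Sign doesn't affect v_p.) So v_11(63888) = 3.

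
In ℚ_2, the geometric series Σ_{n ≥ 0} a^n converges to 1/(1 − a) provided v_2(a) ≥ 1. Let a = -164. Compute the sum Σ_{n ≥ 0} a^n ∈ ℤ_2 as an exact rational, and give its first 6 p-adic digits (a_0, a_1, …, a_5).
Σ a^n = 1/(1 − a) = 1/165;  first 6 digits = (1, 0, 1, 1, 0, 1)

v_2(a) = 2 ≥ 1, so the series converges in ℤ_2 to 1/(1 − a) = 1/(1 − (-164)) = 1/165. Expand this rational in ℤ_2: compute digits iteratively via d_i = x_i mod 2, x_{i+1} = (x_i − d_i)/2. The first 6 digits are (1, 0, 1, 1, 0, 1).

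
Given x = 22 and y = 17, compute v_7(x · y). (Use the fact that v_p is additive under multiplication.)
v_7(374) = 0

v_p(x) = 0 (factor: 22 = 7^0 · 22); v_p(y) = 0 (factor: 17 = 7^0 · 17). Additivity: v_p(xy) = v_p(x) + v_p(y) = 0 + 0 = 0. (Direct check: xy = 374 = 7^0 · (374).)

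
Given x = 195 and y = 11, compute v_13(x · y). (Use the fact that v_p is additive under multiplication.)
v_13(2145) = 1

v_p(x) = 1 (factor: 195 = 13^1 · 15); v_p(y) = 0 (factor: 11 = 13^0 · 11). Additivity: v_p(xy) = v_p(x) + v_p(y) = 1 + 0 = 1. (Direct check: xy = 2145 = 13^1 · (165).)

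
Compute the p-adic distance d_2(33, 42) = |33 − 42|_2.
d_2(33, 42) = 1

Step 1 — x − y = 33 − 42 = -9. Step 2 — v_2(-9) = 0 (factor: -9 = −(2^0 · 9); the sign does not affect v_p). Step 3 — |x − y|_2 = 2^{0} = 1.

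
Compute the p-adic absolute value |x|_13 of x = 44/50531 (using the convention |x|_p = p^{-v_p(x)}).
|44/50531|_13 = 2197

Step 1 — compute v_13(x) by factoring powers of 13 out of the numerator and denominator: v_13(44/50531) = -3. Step 2 — apply |x|_p = p^{-v_p(x)} = 13^{3} = 2197.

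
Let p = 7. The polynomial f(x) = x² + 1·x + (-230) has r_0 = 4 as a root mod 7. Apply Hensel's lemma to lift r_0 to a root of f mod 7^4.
r_3 = 746 (mod 2401)

Hensel: r_{i+1} = r_i − f(r_i)·(f′(r_i))^{-1} mod 7^{i+2}, f′(x) = 2x + 1. Iterate:
  r_0 = 4 (mod 7)
  r_1 = 11 (mod 49)
  r_2 = 60 (mod 343)
  r_3 = 746 (mod 2401)
Final: r = 746 satisfies f(r) ≡ 0 mod 7^4.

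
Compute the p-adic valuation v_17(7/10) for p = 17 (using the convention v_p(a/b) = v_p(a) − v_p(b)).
v_17(7/10) = 0

Factor powers of 17 from the numerator and denominator of the reduced fraction: 7 = 17^0 · 7 and 10 = 17^0 · 10. Apply v_p(a/b) = v_p(a) − v_p(b): v_17(7/10) = 0 − 0 = 0.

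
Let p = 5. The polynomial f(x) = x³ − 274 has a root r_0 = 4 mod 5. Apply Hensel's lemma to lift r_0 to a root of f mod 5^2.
r_1 = 24 (mod 25)

Hensel: r_{i+1} = r_i − f(r_i)/f′(r_i) mod 5^{i+2}, where f′(x) = 3x². Iterate:
  r_0 = 4 (mod 5)
  r_1 = 24 (mod 25)
Final: r = 24 with f(r) ≡ 0 mod 5^2.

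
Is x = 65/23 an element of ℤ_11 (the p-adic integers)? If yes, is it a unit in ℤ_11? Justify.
x ∈ ℤ_11^× (unit); v_11(x) = 0

ℤ_11 = {x ∈ ℚ_11 : v_11(x) ≥ 0} and ℤ_11^× = {x ∈ ℤ_11 : v_11(x) = 0}. Here v_11(65/23) = v_11(num) − v_11(den) = 0; compare against these criteria.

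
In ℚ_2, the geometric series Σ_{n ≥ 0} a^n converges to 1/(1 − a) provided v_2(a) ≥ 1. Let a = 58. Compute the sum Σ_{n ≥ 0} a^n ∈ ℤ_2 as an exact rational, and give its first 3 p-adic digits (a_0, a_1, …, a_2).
Σ a^n = 1/(1 − a) = -1/57;  first 3 digits = (1, 1, 1)

v_2(a) = 1 ≥ 1, so the series converges in ℤ_2 to 1/(1 − a) = 1/(1 − 58) = -1/57. Expand this rational in ℤ_2: compute digits iteratively via d_i = x_i mod 2, x_{i+1} = (x_i − d_i)/2. The first 3 digits are (1, 1, 1).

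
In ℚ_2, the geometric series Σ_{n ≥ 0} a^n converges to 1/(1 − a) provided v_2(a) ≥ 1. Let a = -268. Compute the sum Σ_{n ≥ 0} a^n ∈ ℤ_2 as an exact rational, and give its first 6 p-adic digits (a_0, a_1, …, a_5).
Σ a^n = 1/(1 − a) = 1/269;  first 6 digits = (1, 0, 1, 0, 0, 0)

v_2(a) = 2 ≥ 1, so the series converges in ℤ_2 to 1/(1 − a) = 1/(1 − (-268)) = 1/269. Expand this rational in ℤ_2: compute digits iteratively via d_i = x_i mod 2, x_{i+1} = (x_i − d_i)/2. The first 6 digits are (1, 0, 1, 0, 0, 0).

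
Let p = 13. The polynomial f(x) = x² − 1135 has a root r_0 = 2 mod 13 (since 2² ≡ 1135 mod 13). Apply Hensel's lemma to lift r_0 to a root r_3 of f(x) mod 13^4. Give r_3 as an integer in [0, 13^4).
r_3 = 23311 (mod 28561)

Hensel's recurrence: r_{i+1} = r_i − f(r_i)·(f′(r_i))^{-1} mod 13^{i+2}, with f′(x) = 2x. Iterate:
  r_0 = 2 (mod 13)
  r_1 = 158 (mod 169)
  r_2 = 1341 (mod 2197)
  r_3 = 23311 (mod 28561)
Final: r_3 = 23311, and one checks f(r_3) ≡ 0 mod 13^4.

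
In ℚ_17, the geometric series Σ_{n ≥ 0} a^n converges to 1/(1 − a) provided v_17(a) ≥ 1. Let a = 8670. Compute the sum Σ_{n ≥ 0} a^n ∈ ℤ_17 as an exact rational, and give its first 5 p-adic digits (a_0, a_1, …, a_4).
Σ a^n = 1/(1 − a) = -1/8669;  first 5 digits = (1, 0, 13, 1, 16)

v_17(a) = 2 ≥ 1, so the series converges in ℤ_17 to 1/(1 − a) = 1/(1 − 8670) = -1/8669. Expand this rational in ℤ_17: compute digits iteratively via d_i = x_i mod 17, x_{i+1} = (x_i − d_i)/17. The first 5 digits are (1, 0, 13, 1, 16).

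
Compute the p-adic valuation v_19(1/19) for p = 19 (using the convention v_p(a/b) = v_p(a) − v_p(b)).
v_19(1/19) = -1

Factor powers of 19 from the numerator and denominator of the reduced fraction: 1 = 19^0 · 1 and 19 = 19^1 · 1. Apply v_p(a/b) = v_p(a) − v_p(b): v_19(1/19) = 0 − 1 = -1.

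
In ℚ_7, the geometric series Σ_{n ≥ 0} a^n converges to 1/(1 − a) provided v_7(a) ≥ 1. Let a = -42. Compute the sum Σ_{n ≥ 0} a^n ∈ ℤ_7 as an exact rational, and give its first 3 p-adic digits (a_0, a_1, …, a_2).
Σ a^n = 1/(1 − a) = 1/43;  first 3 digits = (1, 1, 0)

v_7(a) = 1 ≥ 1, so the series converges in ℤ_7 to 1/(1 − a) = 1/(1 − (-42)) = 1/43. Expand this rational in ℤ_7: compute digits iteratively via d_i = x_i mod 7, x_{i+1} = (x_i − d_i)/7. The first 3 digits are (1, 1, 0).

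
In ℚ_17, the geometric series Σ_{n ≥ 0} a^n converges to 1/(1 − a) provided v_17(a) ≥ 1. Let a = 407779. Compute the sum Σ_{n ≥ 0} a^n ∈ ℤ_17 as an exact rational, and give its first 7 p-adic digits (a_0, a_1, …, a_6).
Σ a^n = 1/(1 − a) = -1/407778;  first 7 digits = (1, 0, 0, 15, 4, 0, 4)

v_17(a) = 3 ≥ 1, so the series converges in ℤ_17 to 1/(1 − a) = 1/(1 − 407779) = -1/407778. Expand this rational in ℤ_17: compute digits iteratively via d_i = x_i mod 17, x_{i+1} = (x_i − d_i)/17. The first 7 digits are (1, 0, 0, 15, 4, 0, 4).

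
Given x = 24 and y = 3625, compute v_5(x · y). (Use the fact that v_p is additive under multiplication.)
v_5(87000) = 3

v_p(x) = 0 (factor: 24 = 5^0 · 24); v_p(y) = 3 (factor: 3625 = 5^3 · 29). Additivity: v_p(xy) = v_p(x) + v_p(y) = 0 + 3 = 3. (Direct check: xy = 87000 = 5^3 · (696).)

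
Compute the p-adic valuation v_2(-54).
v_2(-54) = 1

v_2(n) is the largest exponent k such that 2^k divides n. Factor out: -54 = -2^1 · 27. (Sign doesn't affect v_p.) So v_2(-54) = 1.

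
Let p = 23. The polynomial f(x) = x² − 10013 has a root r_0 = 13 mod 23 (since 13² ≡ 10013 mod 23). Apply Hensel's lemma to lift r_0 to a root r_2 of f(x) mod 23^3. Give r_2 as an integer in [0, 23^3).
r_2 = 6292 (mod 12167)

Hensel's recurrence: r_{i+1} = r_i − f(r_i)·(f′(r_i))^{-1} mod 23^{i+2}, with f′(x) = 2x. Iterate:
  r_0 = 13 (mod 23)
  r_1 = 473 (mod 529)
  r_2 = 6292 (mod 12167)
Final: r_2 = 6292, and one checks f(r_2) ≡ 0 mod 23^3.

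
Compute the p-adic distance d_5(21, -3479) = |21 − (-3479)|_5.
d_5(21, -3479) = 1/125

Step 1 — x − y = 21 − (-3479) = 3500. Step 2 — v_5(3500) = 3 (factor: 3500 = (5^3 · 28); the sign does not affect v_p). Step 3 — |x − y|_5 = 5^{-3} = 1/125.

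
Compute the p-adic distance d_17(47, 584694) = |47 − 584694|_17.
d_17(47, 584694) = 1/83521

Step 1 — x − y = 47 − 584694 = -584647. Step 2 — v_17(-584647) = 4 (factor: -584647 = −(17^4 · 7); the sign does not affect v_p). Step 3 — |x − y|_17 = 17^{-4} = 1/83521.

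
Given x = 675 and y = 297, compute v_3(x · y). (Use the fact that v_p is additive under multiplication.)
v_3(200475) = 6

v_p(x) = 3 (factor: 675 = 3^3 · 25); v_p(y) = 3 (factor: 297 = 3^3 · 11). Additivity: v_p(xy) = v_p(x) + v_p(y) = 3 + 3 = 6. (Direct check: xy = 200475 = 3^6 · (275).)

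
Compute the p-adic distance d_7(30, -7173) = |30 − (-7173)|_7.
d_7(30, -7173) = 1/2401

Step 1 — x − y = 30 − (-7173) = 7203. Step 2 — v_7(7203) = 4 (factor: 7203 = (7^4 · 3); the sign does not affect v_p). Step 3 — |x − y|_7 = 7^{-4} = 1/2401.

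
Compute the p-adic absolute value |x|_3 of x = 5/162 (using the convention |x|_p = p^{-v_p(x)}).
|5/162|_3 = 81

Step 1 — compute v_3(x) by factoring powers of 3 out of the numerator and denominator: v_3(5/162) = -4. Step 2 — apply |x|_p = p^{-v_p(x)} = 3^{4} = 81.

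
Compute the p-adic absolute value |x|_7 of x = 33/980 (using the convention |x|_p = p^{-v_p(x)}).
|33/980|_7 = 49

Step 1 — compute v_7(x) by factoring powers of 7 out of the numerator and denominator: v_7(33/980) = -2. Step 2 — apply |x|_p = p^{-v_p(x)} = 7^{2} = 49.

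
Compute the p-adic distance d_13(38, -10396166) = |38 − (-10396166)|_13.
d_13(38, -10396166) = 1/371293

Step 1 — x − y = 38 − (-10396166) = 10396204. Step 2 — v_13(10396204) = 5 (factor: 10396204 = (13^5 · 28); the sign does not affect v_p). Step 3 — |x − y|_13 = 13^{-5} = 1/371293.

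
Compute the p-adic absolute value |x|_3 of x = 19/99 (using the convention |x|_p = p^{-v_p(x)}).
|19/99|_3 = 9

Step 1 — compute v_3(x) by factoring powers of 3 out of the numerator and denominator: v_3(19/99) = -2. Step 2 — apply |x|_p = p^{-v_p(x)} = 3^{2} = 9.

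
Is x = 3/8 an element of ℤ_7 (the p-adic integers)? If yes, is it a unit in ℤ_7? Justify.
x ∈ ℤ_7^× (unit); v_7(x) = 0

ℤ_7 = {x ∈ ℚ_7 : v_7(x) ≥ 0} and ℤ_7^× = {x ∈ ℤ_7 : v_7(x) = 0}. Here v_7(3/8) = v_7(num) − v_7(den) = 0; compare against these criteria.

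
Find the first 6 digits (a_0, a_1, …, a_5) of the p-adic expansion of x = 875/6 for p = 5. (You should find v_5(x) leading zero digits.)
(a_0, …, a_5) = (0, 0, 0, 2, 4, 0)

v_5(875/6) = 3, so a_0 = ... = a_2 = 0. Factor out: x = 5^3 · u with u = 7/6 a unit in ℤ_5. Expand u iteratively via a_{v+i} = u_i mod 5, u_{i+1} = (u_i − a_{v+i})/5:
  u_0 = 7/6;  a_3 = 2;  u_1 = (u_0 − 2)/5 = -1/6
  u_1 = -1/6;  a_4 = 4;  u_2 = (u_1 − 4)/5 = -5/6
  u_2 = -5/6;  a_5 = 0;  u_3 = (u_2 − 0)/5 = -1/6
Digits: (0, 0, 0, 2, 4, 0).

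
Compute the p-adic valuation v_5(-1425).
v_5(-1425) = 2

v_5(n) is the largest exponent k such that 5^k divides n. Factor out: -1425 = -5^2 · 57. (Sign doesn't affect v_p.) So v_5(-1425) = 2.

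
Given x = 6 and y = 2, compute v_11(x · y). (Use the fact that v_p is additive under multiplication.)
v_11(12) = 0

v_p(x) = 0 (factor: 6 = 11^0 · 6); v_p(y) = 0 (factor: 2 = 11^0 · 2). Additivity: v_p(xy) = v_p(x) + v_p(y) = 0 + 0 = 0. (Direct check: xy = 12 = 11^0 · (12).)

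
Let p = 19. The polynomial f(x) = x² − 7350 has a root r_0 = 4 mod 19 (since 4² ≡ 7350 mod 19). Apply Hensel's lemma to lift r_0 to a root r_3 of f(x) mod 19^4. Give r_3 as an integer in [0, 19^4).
r_3 = 5343 (mod 130321)

Hensel's recurrence: r_{i+1} = r_i − f(r_i)·(f′(r_i))^{-1} mod 19^{i+2}, with f′(x) = 2x. Iterate:
  r_0 = 4 (mod 19)
  r_1 = 289 (mod 361)
  r_2 = 5343 (mod 6859)
  r_3 = 5343 (mod 130321)
Final: r_3 = 5343, and one checks f(r_3) ≡ 0 mod 19^4.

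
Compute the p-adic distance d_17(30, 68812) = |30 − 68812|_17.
d_17(30, 68812) = 1/4913

Step 1 — x − y = 30 − 68812 = -68782. Step 2 — v_17(-68782) = 3 (factor: -68782 = −(17^3 · 14); the sign does not affect v_p). Step 3 — |x − y|_17 = 17^{-3} = 1/4913.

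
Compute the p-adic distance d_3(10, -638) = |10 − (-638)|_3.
d_3(10, -638) = 1/81

Step 1 — x − y = 10 − (-638) = 648. Step 2 — v_3(648) = 4 (factor: 648 = (3^4 · 8); the sign does not affect v_p). Step 3 — |x − y|_3 = 3^{-4} = 1/81.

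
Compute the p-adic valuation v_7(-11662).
v_7(-11662) = 3

v_7(n) is the largest exponent k such that 7^k divides n. Factor out: -11662 = -7^3 · 34. (Sign doesn't affect v_p.) So v_7(-11662) = 3.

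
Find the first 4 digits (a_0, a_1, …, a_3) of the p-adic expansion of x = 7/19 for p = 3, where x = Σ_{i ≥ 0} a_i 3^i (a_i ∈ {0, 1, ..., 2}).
(a_0, …, a_3) = (1, 2, 1, 1)

v_3(7/19) = 0 (numerator and denominator both coprime to 3), so x ∈ ℤ_3^×. Compute digits iteratively via a_i = x_i mod 3, x_{i+1} = (x_i − a_i)/3, with x_0 = x:
  x_0 = 7/19;  a_0 = 1;  x_1 = (x_0 − 1)/3 = -4/19
  x_1 = -4/19;  a_1 = 2;  x_2 = (x_1 − 2)/3 = -14/19
  x_2 = -14/19;  a_2 = 1;  x_3 = (x_2 − 1)/3 = -11/19
  x_3 = -11/19;  a_3 = 1;  x_4 = (x_3 − 1)/3 = -10/19
Digits: (1, 2, 1, 1).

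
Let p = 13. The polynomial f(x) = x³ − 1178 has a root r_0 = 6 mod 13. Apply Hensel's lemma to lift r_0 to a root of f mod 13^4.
r_3 = 6415 (mod 28561)

Hensel: r_{i+1} = r_i − f(r_i)/f′(r_i) mod 13^{i+2}, where f′(x) = 3x². Iterate:
  r_0 = 6 (mod 13)
  r_1 = 162 (mod 169)
  r_2 = 2021 (mod 2197)
  r_3 = 6415 (mod 28561)
Final: r = 6415 with f(r) ≡ 0 mod 13^4.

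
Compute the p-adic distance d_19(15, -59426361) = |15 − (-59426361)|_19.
d_19(15, -59426361) = 1/2476099

Step 1 — x − y = 15 − (-59426361) = 59426376. Step 2 — v_19(59426376) = 5 (factor: 59426376 = (19^5 · 24); the sign does not affect v_p). Step 3 — |x − y|_19 = 19^{-5} = 1/2476099.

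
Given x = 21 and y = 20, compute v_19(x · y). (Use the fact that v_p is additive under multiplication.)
v_19(420) = 0

v_p(x) = 0 (factor: 21 = 19^0 · 21); v_p(y) = 0 (factor: 20 = 19^0 · 20). Additivity: v_p(xy) = v_p(x) + v_p(y) = 0 + 0 = 0. (Direct check: xy = 420 = 19^0 · (420).)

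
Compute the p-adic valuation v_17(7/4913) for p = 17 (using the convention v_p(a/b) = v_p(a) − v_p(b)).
v_17(7/4913) = -3

Factor powers of 17 from the numerator and denominator of the reduced fraction: 7 = 17^0 · 7 and 4913 = 17^3 · 1. Apply v_p(a/b) = v_p(a) − v_p(b): v_17(7/4913) = 0 − 3 = -3.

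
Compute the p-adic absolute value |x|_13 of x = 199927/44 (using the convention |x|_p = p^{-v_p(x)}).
|199927/44|_13 = 1/28561

Step 1 — compute v_13(x) by factoring powers of 13 out of the numerator and denominator: v_13(199927/44) = 4. Step 2 — apply |x|_p = p^{-v_p(x)} = 13^{-4} = 1/28561.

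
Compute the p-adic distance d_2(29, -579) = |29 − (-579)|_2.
d_2(29, -579) = 1/32

Step 1 — x − y = 29 − (-579) = 608. Step 2 — v_2(608) = 5 (factor: 608 = (2^5 · 19); the sign does not affect v_p). Step 3 — |x − y|_2 = 2^{-5} = 1/32.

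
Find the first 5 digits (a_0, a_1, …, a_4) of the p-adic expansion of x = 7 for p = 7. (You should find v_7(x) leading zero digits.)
(a_0, …, a_4) = (0, 1, 0, 0, 0)

v_7(7) = 1, so a_0 = ... = a_0 = 0. Factor out: x = 7^1 · u with u = 1 a unit in ℤ_7. Expand u iteratively via a_{v+i} = u_i mod 7, u_{i+1} = (u_i − a_{v+i})/7:
  u_0 = 1;  a_1 = 1;  u_1 = (u_0 − 1)/7 = 0
  u_1 = 0;  a_2 = 0;  u_2 = (u_1 − 0)/7 = 0
  u_2 = 0;  a_3 = 0;  u_3 = (u_2 − 0)/7 = 0
  u_3 = 0;  a_4 = 0;  u_4 = (u_3 − 0)/7 = 0
Digits: (0, 1, 0, 0, 0).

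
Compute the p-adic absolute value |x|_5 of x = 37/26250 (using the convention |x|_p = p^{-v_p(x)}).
|37/26250|_5 = 625

Step 1 — compute v_5(x) by factoring powers of 5 out of the numerator and denominator: v_5(37/26250) = -4. Step 2 — apply |x|_p = p^{-v_p(x)} = 5^{4} = 625.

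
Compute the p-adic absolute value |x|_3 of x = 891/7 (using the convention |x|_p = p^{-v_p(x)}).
|891/7|_3 = 1/81

Step 1 — compute v_3(x) by factoring powers of 3 out of the numerator and denominator: v_3(891/7) = 4. Step 2 — apply |x|_p = p^{-v_p(x)} = 3^{-4} = 1/81.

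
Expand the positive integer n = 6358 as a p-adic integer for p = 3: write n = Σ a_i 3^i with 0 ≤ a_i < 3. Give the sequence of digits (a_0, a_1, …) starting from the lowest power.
(a_0, a_1, …) = (1, 1, 1, 1, 0, 2, 2, 2)

Repeated division by 3 gives the digits low-to-high: 6358 = 1 + 1·3^1 + 1·3^2 + 1·3^3 + 2·3^5 + 2·3^6 + 2·3^7. Digit sequence: (1, 1, 1, 1, 0, 2, 2, 2).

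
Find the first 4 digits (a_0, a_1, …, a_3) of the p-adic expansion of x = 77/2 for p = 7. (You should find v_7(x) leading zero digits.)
(a_0, …, a_3) = (0, 2, 4, 3)

v_7(77/2) = 1, so a_0 = ... = a_0 = 0. Factor out: x = 7^1 · u with u = 11/2 a unit in ℤ_7. Expand u iteratively via a_{v+i} = u_i mod 7, u_{i+1} = (u_i − a_{v+i})/7:
  u_0 = 11/2;  a_1 = 2;  u_1 = (u_0 − 2)/7 = 1/2
  u_1 = 1/2;  a_2 = 4;  u_2 = (u_1 − 4)/7 = -1/2
  u_2 = -1/2;  a_3 = 3;  u_3 = (u_2 − 3)/7 = -1/2
Digits: (0, 2, 4, 3).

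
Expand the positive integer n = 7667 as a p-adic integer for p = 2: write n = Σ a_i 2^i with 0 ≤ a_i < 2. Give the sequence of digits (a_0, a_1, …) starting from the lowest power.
(a_0, a_1, …) = (1, 1, 0, 0, 1, 1, 1, 1, 1, 0, 1, 1, 1)

Repeated division by 2 gives the digits low-to-high: 7667 = 1 + 1·2^1 + 1·2^4 + 1·2^5 + 1·2^6 + 1·2^7 + 1·2^8 + 1·2^10 + 1·2^11 + 1·2^12. Digit sequence: (1, 1, 0, 0, 1, 1, 1, 1, 1, 0, 1, 1, 1).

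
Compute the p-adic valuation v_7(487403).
v_7(487403) = 5

v_7(n) is the largest exponent k such that 7^k divides n. Factor out: 487403 = 7^5 · 29. (Sign doesn't affect v_p.) So v_7(487403) = 5.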